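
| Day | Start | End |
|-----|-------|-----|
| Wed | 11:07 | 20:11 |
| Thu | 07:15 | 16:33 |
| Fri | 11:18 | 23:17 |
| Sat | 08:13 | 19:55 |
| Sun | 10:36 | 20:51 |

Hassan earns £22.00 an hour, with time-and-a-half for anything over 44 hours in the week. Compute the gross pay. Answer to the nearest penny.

Wed: 11:07–20:11 = 9 h 4 min
Thu: 07:15–16:33 = 9 h 18 min
Fri: 11:18–23:17 = 11 h 59 min
Sat: 08:13–19:55 = 11 h 42 min
Sun: 10:36–20:51 = 10 h 15 min
Total worked: 52 h 18 min = 3138 min.
Regular 44 h 0 min = 2640 min at £22.00/h; overtime 8 h 18 min = 498 min at £33.00/h.
Pay = (2640 × £22.00 + 498 × £33.00) ÷ 60 = £1241.90.

£1241.90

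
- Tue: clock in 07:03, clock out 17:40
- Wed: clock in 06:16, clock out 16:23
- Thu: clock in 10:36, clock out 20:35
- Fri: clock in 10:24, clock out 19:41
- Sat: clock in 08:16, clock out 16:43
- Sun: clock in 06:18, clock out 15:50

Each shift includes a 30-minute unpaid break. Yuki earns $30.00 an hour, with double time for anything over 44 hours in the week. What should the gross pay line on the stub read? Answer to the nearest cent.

$1979.00

Tue: 07:03–17:40 = 10 h 37 min; less 30 min break → 10 h 7 min
Wed: 06:16–16:23 = 10 h 7 min; less 30 min break → 9 h 37 min
Thu: 10:36–20:35 = 9 h 59 min; less 30 min break → 9 h 29 min
Fri: 10:24–19:41 = 9 h 17 min; less 30 min break → 8 h 47 min
Sat: 08:16–16:43 = 8 h 27 min; less 30 min break → 7 h 57 min
Sun: 06:18–15:50 = 9 h 32 min; less 30 min break → 9 h 2 min
Total worked: 54 h 59 min = 3299 min.
Regular 44 h 0 min = 2640 min at $30.00/h; overtime 10 h 59 min = 659 min at $60.00/h.
Pay = (2640 × $30.00 + 659 × $60.00) ÷ 60 = $1979.00.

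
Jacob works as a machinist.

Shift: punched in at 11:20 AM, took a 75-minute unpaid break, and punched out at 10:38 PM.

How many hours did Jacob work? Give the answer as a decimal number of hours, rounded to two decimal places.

10.05 hours

Shift: 11:20 AM–10:38 PM = 11 h 18 min; less 75 min break → 10 h 3 min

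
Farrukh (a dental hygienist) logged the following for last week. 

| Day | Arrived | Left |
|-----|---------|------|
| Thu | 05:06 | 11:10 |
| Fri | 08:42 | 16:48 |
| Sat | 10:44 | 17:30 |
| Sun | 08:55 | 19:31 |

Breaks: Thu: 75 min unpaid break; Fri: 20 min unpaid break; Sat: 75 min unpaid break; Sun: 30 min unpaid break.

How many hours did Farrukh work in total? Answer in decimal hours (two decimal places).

Thu: 05:06–11:10 = 6 h 4 min; less 75 min break → 4 h 49 min
Fri: 08:42–16:48 = 8 h 6 min; less 20 min break → 7 h 46 min
Sat: 10:44–17:30 = 6 h 46 min; less 75 min break → 5 h 31 min
Sun: 08:55–19:31 = 10 h 36 min; less 30 min break → 10 h 6 min
Total: 4 h 49 min + 7 h 46 min + 5 h 31 min + 10 h 6 min = 28 h 12 min.

28.20 hours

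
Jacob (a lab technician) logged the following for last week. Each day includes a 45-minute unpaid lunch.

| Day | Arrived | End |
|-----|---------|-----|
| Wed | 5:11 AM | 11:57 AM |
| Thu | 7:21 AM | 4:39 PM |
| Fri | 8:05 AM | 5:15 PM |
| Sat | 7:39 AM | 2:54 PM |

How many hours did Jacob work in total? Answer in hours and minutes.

Wed: 5:11 AM–11:57 AM = 6 h 46 min; less 45 min break → 6 h 1 min
Thu: 7:21 AM–4:39 PM = 9 h 18 min; less 45 min break → 8 h 33 min
Fri: 8:05 AM–5:15 PM = 9 h 10 min; less 45 min break → 8 h 25 min
Sat: 7:39 AM–2:54 PM = 7 h 15 min; less 45 min break → 6 h 30 min
Total: 6 h 1 min + 8 h 33 min + 8 h 25 min + 6 h 30 min = 29 h 29 min.

29 h 29 min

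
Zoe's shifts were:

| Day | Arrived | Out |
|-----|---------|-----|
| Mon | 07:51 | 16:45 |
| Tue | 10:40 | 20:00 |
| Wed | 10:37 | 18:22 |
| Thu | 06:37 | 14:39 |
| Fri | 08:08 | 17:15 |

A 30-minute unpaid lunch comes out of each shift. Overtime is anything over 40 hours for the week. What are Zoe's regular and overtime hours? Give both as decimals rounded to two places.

Regular 40.00 hours, overtime 0.63 hours

Mon: 07:51–16:45 = 8 h 54 min; less 30 min break → 8 h 24 min
Tue: 10:40–20:00 = 9 h 20 min; less 30 min break → 8 h 50 min
Wed: 10:37–18:22 = 7 h 45 min; less 30 min break → 7 h 15 min
Thu: 06:37–14:39 = 8 h 2 min; less 30 min break → 7 h 32 min
Fri: 08:08–17:15 = 9 h 7 min; less 30 min break → 8 h 37 min
Total worked: 40 h 38 min = 40.63 h.
Threshold 40 h → overtime 0 h 38 min, regular 40 h 0 min.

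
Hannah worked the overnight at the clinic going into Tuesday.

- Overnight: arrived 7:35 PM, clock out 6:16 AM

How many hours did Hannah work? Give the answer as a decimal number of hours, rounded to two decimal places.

Overnight: 7:35 PM → midnight = 4 h 25 min; midnight → 6:16 AM = 6 h 16 min; span 10 h 41 min

10.68 hours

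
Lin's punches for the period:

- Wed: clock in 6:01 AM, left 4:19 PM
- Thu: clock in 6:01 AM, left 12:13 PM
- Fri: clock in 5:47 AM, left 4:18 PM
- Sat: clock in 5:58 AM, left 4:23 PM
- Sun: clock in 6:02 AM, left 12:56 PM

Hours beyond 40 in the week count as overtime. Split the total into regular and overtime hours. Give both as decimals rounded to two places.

Wed: 6:01 AM–4:19 PM = 10 h 18 min
Thu: 6:01 AM–12:13 PM = 6 h 12 min
Fri: 5:47 AM–4:18 PM = 10 h 31 min
Sat: 5:58 AM–4:23 PM = 10 h 25 min
Sun: 6:02 AM–12:56 PM = 6 h 54 min
Total worked: 44 h 20 min = 44.33 h.
Threshold 40 h → overtime 4 h 20 min, regular 40 h 0 min.

Regular 40.00 hours, overtime 4.33 hours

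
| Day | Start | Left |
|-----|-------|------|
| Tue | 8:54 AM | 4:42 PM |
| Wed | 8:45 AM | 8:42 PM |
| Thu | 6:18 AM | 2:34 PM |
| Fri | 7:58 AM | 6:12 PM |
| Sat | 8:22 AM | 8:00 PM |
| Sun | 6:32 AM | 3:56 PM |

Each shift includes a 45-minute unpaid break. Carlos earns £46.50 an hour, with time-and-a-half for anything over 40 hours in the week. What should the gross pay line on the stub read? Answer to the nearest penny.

£2891.14

Tue: 8:54 AM–4:42 PM = 7 h 48 min; less 45 min break → 7 h 3 min
Wed: 8:45 AM–8:42 PM = 11 h 57 min; less 45 min break → 11 h 12 min
Thu: 6:18 AM–2:34 PM = 8 h 16 min; less 45 min break → 7 h 31 min
Fri: 7:58 AM–6:12 PM = 10 h 14 min; less 45 min break → 9 h 29 min
Sat: 8:22 AM–8:00 PM = 11 h 38 min; less 45 min break → 10 h 53 min
Sun: 6:32 AM–3:56 PM = 9 h 24 min; less 45 min break → 8 h 39 min
Total worked: 54 h 47 min = 3287 min.
Regular 40 h 0 min = 2400 min at £46.50/h; overtime 14 h 47 min = 887 min at £69.75/h.
Pay = (2400 × £46.50 + 887 × £69.75) ÷ 60 = £2891.14.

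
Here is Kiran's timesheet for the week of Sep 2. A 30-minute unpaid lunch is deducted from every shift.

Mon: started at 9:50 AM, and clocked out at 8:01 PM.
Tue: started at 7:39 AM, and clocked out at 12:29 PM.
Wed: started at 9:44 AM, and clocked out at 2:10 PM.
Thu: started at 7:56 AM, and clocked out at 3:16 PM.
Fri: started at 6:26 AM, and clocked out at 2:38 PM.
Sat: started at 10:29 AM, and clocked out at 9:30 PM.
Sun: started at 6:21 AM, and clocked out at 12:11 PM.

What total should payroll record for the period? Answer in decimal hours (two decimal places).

48.33 hours

Mon: 9:50 AM–8:01 PM = 10 h 11 min; less 30 min break → 9 h 41 min
Tue: 7:39 AM–12:29 PM = 4 h 50 min; less 30 min break → 4 h 20 min
Wed: 9:44 AM–2:10 PM = 4 h 26 min; less 30 min break → 3 h 56 min
Thu: 7:56 AM–3:16 PM = 7 h 20 min; less 30 min break → 6 h 50 min
Fri: 6:26 AM–2:38 PM = 8 h 12 min; less 30 min break → 7 h 42 min
Sat: 10:29 AM–9:30 PM = 11 h 1 min; less 30 min break → 10 h 31 min
Sun: 6:21 AM–12:11 PM = 5 h 50 min; less 30 min break → 5 h 20 min
Total: 9 h 41 min + 4 h 20 min + 3 h 56 min + 6 h 50 min + 7 h 42 min + 10 h 31 min + 5 h 20 min = 48 h 20 min.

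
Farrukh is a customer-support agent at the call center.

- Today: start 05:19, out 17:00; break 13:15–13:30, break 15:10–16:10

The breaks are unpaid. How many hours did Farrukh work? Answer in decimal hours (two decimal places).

Today: 05:19–17:00 = 11 h 41 min; less 75 min break → 10 h 26 min

10.43 hours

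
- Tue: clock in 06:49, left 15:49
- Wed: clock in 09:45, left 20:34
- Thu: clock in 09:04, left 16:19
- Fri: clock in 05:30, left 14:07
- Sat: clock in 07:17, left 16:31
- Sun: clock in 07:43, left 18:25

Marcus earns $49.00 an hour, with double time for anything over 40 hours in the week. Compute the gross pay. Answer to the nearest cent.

Tue: 06:49–15:49 = 9 h 0 min
Wed: 09:45–20:34 = 10 h 49 min
Thu: 09:04–16:19 = 7 h 15 min
Fri: 05:30–14:07 = 8 h 37 min
Sat: 07:17–16:31 = 9 h 14 min
Sun: 07:43–18:25 = 10 h 42 min
Total worked: 55 h 37 min = 3337 min.
Regular 40 h 0 min = 2400 min at $49.00/h; overtime 15 h 37 min = 937 min at $98.00/h.
Pay = (2400 × $49.00 + 937 × $98.00) ÷ 60 = $3490.43.

$3490.43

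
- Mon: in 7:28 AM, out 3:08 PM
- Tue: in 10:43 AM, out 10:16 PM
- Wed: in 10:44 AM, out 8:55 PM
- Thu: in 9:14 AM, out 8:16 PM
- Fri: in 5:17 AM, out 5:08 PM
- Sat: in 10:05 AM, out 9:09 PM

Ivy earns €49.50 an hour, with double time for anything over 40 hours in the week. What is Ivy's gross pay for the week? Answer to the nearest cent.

€4291.65

Mon: 7:28 AM–3:08 PM = 7 h 40 min
Tue: 10:43 AM–10:16 PM = 11 h 33 min
Wed: 10:44 AM–8:55 PM = 10 h 11 min
Thu: 9:14 AM–8:16 PM = 11 h 2 min
Fri: 5:17 AM–5:08 PM = 11 h 51 min
Sat: 10:05 AM–9:09 PM = 11 h 4 min
Total worked: 63 h 21 min = 3801 min.
Regular 40 h 0 min = 2400 min at €49.50/h; overtime 23 h 21 min = 1401 min at €99.00/h.
Pay = (2400 × €49.50 + 1401 × €99.00) ÷ 60 = €4291.65.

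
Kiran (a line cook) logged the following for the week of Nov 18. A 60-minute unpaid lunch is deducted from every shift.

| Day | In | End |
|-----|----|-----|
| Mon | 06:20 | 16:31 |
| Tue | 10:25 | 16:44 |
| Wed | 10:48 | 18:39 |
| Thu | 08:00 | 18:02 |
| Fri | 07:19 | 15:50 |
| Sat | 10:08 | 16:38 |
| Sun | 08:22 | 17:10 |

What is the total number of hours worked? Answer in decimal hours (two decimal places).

Mon: 06:20–16:31 = 10 h 11 min; less 60 min break → 9 h 11 min
Tue: 10:25–16:44 = 6 h 19 min; less 60 min break → 5 h 19 min
Wed: 10:48–18:39 = 7 h 51 min; less 60 min break → 6 h 51 min
Thu: 08:00–18:02 = 10 h 2 min; less 60 min break → 9 h 2 min
Fri: 07:19–15:50 = 8 h 31 min; less 60 min break → 7 h 31 min
Sat: 10:08–16:38 = 6 h 30 min; less 60 min break → 5 h 30 min
Sun: 08:22–17:10 = 8 h 48 min; less 60 min break → 7 h 48 min
Total: 9 h 11 min + 5 h 19 min + 6 h 51 min + 9 h 2 min + 7 h 31 min + 5 h 30 min + 7 h 48 min = 51 h 12 min.

51.20 hours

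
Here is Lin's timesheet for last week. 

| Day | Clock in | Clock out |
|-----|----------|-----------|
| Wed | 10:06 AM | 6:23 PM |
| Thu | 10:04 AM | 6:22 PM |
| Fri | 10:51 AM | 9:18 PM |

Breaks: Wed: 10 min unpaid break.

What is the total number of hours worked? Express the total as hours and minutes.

Wed: 10:06 AM–6:23 PM = 8 h 17 min; less 10 min break → 8 h 7 min
Thu: 10:04 AM–6:22 PM = 8 h 18 min
Fri: 10:51 AM–9:18 PM = 10 h 27 min
Total: 8 h 7 min + 8 h 18 min + 10 h 27 min = 26 h 52 min.

26 h 52 min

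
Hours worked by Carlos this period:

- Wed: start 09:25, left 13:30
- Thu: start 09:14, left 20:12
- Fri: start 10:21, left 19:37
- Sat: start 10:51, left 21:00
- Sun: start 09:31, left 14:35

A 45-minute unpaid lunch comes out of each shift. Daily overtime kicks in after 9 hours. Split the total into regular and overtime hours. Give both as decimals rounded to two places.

Wed: 09:25–13:30 = 4 h 5 min; less 45 min break → 3 h 20 min
Thu: 09:14–20:12 = 10 h 58 min; less 45 min break → 10 h 13 min
Fri: 10:21–19:37 = 9 h 16 min; less 45 min break → 8 h 31 min
Sat: 10:51–21:00 = 10 h 9 min; less 45 min break → 9 h 24 min
Sun: 09:31–14:35 = 5 h 4 min; less 45 min break → 4 h 19 min
Wed reg 3 h 20 min / OT 0 h 0 min; Thu reg 9 h 0 min / OT 1 h 13 min; Fri reg 8 h 31 min / OT 0 h 0 min; Sat reg 9 h 0 min / OT 0 h 24 min; Sun reg 4 h 19 min / OT 0 h 0 min.
Totals: regular 34 h 10 min, overtime 1 h 37 min.

Regular 34.17 hours, overtime 1.62 hours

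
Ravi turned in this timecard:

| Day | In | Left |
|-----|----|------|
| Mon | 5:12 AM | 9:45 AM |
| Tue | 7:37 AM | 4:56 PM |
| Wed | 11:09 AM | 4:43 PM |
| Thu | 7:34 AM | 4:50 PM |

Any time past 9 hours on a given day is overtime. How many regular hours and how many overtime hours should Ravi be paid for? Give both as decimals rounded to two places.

Mon: 5:12 AM–9:45 AM = 4 h 33 min
Tue: 7:37 AM–4:56 PM = 9 h 19 min
Wed: 11:09 AM–4:43 PM = 5 h 34 min
Thu: 7:34 AM–4:50 PM = 9 h 16 min
Mon reg 4 h 33 min / OT 0 h 0 min; Tue reg 9 h 0 min / OT 0 h 19 min; Wed reg 5 h 34 min / OT 0 h 0 min; Thu reg 9 h 0 min / OT 0 h 16 min.
Totals: regular 28 h 7 min, overtime 0 h 35 min.

Regular 28.12 hours, overtime 0.58 hours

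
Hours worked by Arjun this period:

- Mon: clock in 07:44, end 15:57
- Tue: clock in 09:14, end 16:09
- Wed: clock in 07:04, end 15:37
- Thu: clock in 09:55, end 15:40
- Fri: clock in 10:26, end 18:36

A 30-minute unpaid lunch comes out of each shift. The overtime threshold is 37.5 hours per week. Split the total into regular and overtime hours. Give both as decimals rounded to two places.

Mon: 07:44–15:57 = 8 h 13 min; less 30 min break → 7 h 43 min
Tue: 09:14–16:09 = 6 h 55 min; less 30 min break → 6 h 25 min
Wed: 07:04–15:37 = 8 h 33 min; less 30 min break → 8 h 3 min
Thu: 09:55–15:40 = 5 h 45 min; less 30 min break → 5 h 15 min
Fri: 10:26–18:36 = 8 h 10 min; less 30 min break → 7 h 40 min
Total worked: 35 h 6 min = 35.10 h.
Threshold 37.5 h → overtime 0 h 0 min, regular 35 h 6 min.

Regular 35.10 hours, overtime 0.00 hours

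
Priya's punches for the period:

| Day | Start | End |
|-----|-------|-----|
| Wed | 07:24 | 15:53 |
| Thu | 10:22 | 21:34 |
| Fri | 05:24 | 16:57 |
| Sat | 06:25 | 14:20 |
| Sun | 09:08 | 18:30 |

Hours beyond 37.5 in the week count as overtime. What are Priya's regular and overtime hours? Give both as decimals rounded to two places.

Wed: 07:24–15:53 = 8 h 29 min
Thu: 10:22–21:34 = 11 h 12 min
Fri: 05:24–16:57 = 11 h 33 min
Sat: 06:25–14:20 = 7 h 55 min
Sun: 09:08–18:30 = 9 h 22 min
Total worked: 48 h 31 min = 48.52 h.
Threshold 37.5 h → overtime 11 h 1 min, regular 37 h 30 min.

Regular 37.50 hours, overtime 11.02 hours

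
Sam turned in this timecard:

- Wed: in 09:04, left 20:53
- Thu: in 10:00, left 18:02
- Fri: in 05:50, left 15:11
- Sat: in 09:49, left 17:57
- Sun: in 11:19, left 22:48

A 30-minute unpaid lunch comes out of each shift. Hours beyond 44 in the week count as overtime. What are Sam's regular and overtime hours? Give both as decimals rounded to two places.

Regular 44.00 hours, overtime 2.32 hours

Wed: 09:04–20:53 = 11 h 49 min; less 30 min break → 11 h 19 min
Thu: 10:00–18:02 = 8 h 2 min; less 30 min break → 7 h 32 min
Fri: 05:50–15:11 = 9 h 21 min; less 30 min break → 8 h 51 min
Sat: 09:49–17:57 = 8 h 8 min; less 30 min break → 7 h 38 min
Sun: 11:19–22:48 = 11 h 29 min; less 30 min break → 10 h 59 min
Total worked: 46 h 19 min = 46.32 h.
Threshold 44 h → overtime 2 h 19 min, regular 44 h 0 min.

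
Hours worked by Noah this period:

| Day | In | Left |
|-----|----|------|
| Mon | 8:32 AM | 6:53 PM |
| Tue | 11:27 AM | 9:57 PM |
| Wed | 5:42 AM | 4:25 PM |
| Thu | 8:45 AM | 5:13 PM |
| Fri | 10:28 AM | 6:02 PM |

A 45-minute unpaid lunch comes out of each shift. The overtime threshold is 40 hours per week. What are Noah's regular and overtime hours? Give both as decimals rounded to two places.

Regular 40.00 hours, overtime 3.85 hours

Mon: 8:32 AM–6:53 PM = 10 h 21 min; less 45 min break → 9 h 36 min
Tue: 11:27 AM–9:57 PM = 10 h 30 min; less 45 min break → 9 h 45 min
Wed: 5:42 AM–4:25 PM = 10 h 43 min; less 45 min break → 9 h 58 min
Thu: 8:45 AM–5:13 PM = 8 h 28 min; less 45 min break → 7 h 43 min
Fri: 10:28 AM–6:02 PM = 7 h 34 min; less 45 min break → 6 h 49 min
Total worked: 43 h 51 min = 43.85 h.
Threshold 40 h → overtime 3 h 51 min, regular 40 h 0 min.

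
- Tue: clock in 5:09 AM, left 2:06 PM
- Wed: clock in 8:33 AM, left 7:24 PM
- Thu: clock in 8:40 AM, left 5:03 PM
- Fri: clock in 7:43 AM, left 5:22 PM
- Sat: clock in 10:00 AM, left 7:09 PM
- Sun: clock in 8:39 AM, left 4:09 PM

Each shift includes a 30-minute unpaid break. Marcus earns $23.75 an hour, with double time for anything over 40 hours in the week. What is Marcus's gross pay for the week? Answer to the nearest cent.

Tue: 5:09 AM–2:06 PM = 8 h 57 min; less 30 min break → 8 h 27 min
Wed: 8:33 AM–7:24 PM = 10 h 51 min; less 30 min break → 10 h 21 min
Thu: 8:40 AM–5:03 PM = 8 h 23 min; less 30 min break → 7 h 53 min
Fri: 7:43 AM–5:22 PM = 9 h 39 min; less 30 min break → 9 h 9 min
Sat: 10:00 AM–7:09 PM = 9 h 9 min; less 30 min break → 8 h 39 min
Sun: 8:39 AM–4:09 PM = 7 h 30 min; less 30 min break → 7 h 0 min
Total worked: 51 h 29 min = 3089 min.
Regular 40 h 0 min = 2400 min at $23.75/h; overtime 11 h 29 min = 689 min at $47.50/h.
Pay = (2400 × $23.75 + 689 × $47.50) ÷ 60 = $1495.46.

$1495.46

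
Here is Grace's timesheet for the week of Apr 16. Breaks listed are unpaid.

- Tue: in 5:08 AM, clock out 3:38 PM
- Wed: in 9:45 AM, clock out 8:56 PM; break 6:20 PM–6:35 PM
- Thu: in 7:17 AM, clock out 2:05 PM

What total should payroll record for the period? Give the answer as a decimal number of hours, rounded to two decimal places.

Tue: 5:08 AM–3:38 PM = 10 h 30 min
Wed: 9:45 AM–8:56 PM = 11 h 11 min; less 15 min break → 10 h 56 min
Thu: 7:17 AM–2:05 PM = 6 h 48 min
Total: 10 h 30 min + 10 h 56 min + 6 h 48 min = 28 h 14 min.

28.23 hours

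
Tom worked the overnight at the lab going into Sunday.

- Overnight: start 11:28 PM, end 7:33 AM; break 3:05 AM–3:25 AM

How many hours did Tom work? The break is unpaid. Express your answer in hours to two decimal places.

7.75 hours

Overnight: 11:28 PM → midnight = 0 h 32 min; midnight → 7:33 AM = 7 h 33 min; span 8 h 5 min; less 20 min break → 7 h 45 min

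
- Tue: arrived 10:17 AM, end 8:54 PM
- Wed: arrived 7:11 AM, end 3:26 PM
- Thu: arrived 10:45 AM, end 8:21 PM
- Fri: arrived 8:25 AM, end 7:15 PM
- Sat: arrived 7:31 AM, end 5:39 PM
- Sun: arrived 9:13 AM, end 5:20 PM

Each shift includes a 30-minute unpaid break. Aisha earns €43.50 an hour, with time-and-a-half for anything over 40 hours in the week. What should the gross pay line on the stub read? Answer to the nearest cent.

€2689.39

Tue: 10:17 AM–8:54 PM = 10 h 37 min; less 30 min break → 10 h 7 min
Wed: 7:11 AM–3:26 PM = 8 h 15 min; less 30 min break → 7 h 45 min
Thu: 10:45 AM–8:21 PM = 9 h 36 min; less 30 min break → 9 h 6 min
Fri: 8:25 AM–7:15 PM = 10 h 50 min; less 30 min break → 10 h 20 min
Sat: 7:31 AM–5:39 PM = 10 h 8 min; less 30 min break → 9 h 38 min
Sun: 9:13 AM–5:20 PM = 8 h 7 min; less 30 min break → 7 h 37 min
Total worked: 54 h 33 min = 3273 min.
Regular 40 h 0 min = 2400 min at €43.50/h; overtime 14 h 33 min = 873 min at €65.25/h.
Pay = (2400 × €43.50 + 873 × €65.25) ÷ 60 = €2689.39.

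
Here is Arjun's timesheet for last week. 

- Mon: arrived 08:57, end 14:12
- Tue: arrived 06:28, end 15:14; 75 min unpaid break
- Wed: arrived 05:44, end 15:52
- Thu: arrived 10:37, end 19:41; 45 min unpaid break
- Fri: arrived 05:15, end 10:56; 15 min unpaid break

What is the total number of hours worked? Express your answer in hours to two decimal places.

36.65 hours

Mon: 08:57–14:12 = 5 h 15 min
Tue: 06:28–15:14 = 8 h 46 min; less 75 min break → 7 h 31 min
Wed: 05:44–15:52 = 10 h 8 min
Thu: 10:37–19:41 = 9 h 4 min; less 45 min break → 8 h 19 min
Fri: 05:15–10:56 = 5 h 41 min; less 15 min break → 5 h 26 min
Total: 5 h 15 min + 7 h 31 min + 10 h 8 min + 8 h 19 min + 5 h 26 min = 36 h 39 min.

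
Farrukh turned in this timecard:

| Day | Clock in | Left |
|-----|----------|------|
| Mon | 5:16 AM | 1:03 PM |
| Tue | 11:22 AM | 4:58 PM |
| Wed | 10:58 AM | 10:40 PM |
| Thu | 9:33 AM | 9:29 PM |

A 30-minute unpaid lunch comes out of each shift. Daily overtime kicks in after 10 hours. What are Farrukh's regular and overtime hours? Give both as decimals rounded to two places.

Mon: 5:16 AM–1:03 PM = 7 h 47 min; less 30 min break → 7 h 17 min
Tue: 11:22 AM–4:58 PM = 5 h 36 min; less 30 min break → 5 h 6 min
Wed: 10:58 AM–10:40 PM = 11 h 42 min; less 30 min break → 11 h 12 min
Thu: 9:33 AM–9:29 PM = 11 h 56 min; less 30 min break → 11 h 26 min
Mon reg 7 h 17 min / OT 0 h 0 min; Tue reg 5 h 6 min / OT 0 h 0 min; Wed reg 10 h 0 min / OT 1 h 12 min; Thu reg 10 h 0 min / OT 1 h 26 min.
Totals: regular 32 h 23 min, overtime 2 h 38 min.

Regular 32.38 hours, overtime 2.63 hours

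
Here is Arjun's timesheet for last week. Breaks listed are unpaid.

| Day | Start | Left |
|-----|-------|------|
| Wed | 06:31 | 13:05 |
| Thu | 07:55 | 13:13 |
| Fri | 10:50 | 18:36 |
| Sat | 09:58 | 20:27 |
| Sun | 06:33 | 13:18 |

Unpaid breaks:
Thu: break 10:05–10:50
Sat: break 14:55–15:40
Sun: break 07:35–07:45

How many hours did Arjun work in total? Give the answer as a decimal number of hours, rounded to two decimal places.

Wed: 06:31–13:05 = 6 h 34 min
Thu: 07:55–13:13 = 5 h 18 min; less 45 min break → 4 h 33 min
Fri: 10:50–18:36 = 7 h 46 min
Sat: 09:58–20:27 = 10 h 29 min; less 45 min break → 9 h 44 min
Sun: 06:33–13:18 = 6 h 45 min; less 10 min break → 6 h 35 min
Total: 6 h 34 min + 4 h 33 min + 7 h 46 min + 9 h 44 min + 6 h 35 min = 35 h 12 min.

35.20 hours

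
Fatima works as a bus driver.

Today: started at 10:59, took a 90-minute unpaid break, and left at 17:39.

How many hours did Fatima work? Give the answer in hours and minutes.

Today: 10:59–17:39 = 6 h 40 min; less 90 min break → 5 h 10 min

5 h 10 min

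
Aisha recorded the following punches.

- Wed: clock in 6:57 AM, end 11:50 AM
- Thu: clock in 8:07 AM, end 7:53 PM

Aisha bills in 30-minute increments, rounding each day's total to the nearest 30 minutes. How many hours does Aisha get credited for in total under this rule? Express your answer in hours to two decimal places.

Wed: 6:57 AM–11:50 AM = 4 h 53 min → rounds to 5 h 0 min
Thu: 8:07 AM–7:53 PM = 11 h 46 min → rounds to 12 h 0 min
Total credited: 17 h 0 min.

17.00 hours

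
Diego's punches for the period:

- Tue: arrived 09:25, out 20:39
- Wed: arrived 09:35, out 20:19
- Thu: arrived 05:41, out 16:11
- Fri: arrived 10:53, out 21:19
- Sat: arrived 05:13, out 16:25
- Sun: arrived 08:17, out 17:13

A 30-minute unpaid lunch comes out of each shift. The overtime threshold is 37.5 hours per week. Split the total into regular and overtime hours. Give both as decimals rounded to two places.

Regular 37.50 hours, overtime 22.53 hours

Tue: 09:25–20:39 = 11 h 14 min; less 30 min break → 10 h 44 min
Wed: 09:35–20:19 = 10 h 44 min; less 30 min break → 10 h 14 min
Thu: 05:41–16:11 = 10 h 30 min; less 30 min break → 10 h 0 min
Fri: 10:53–21:19 = 10 h 26 min; less 30 min break → 9 h 56 min
Sat: 05:13–16:25 = 11 h 12 min; less 30 min break → 10 h 42 min
Sun: 08:17–17:13 = 8 h 56 min; less 30 min break → 8 h 26 min
Total worked: 60 h 2 min = 60.03 h.
Threshold 37.5 h → overtime 22 h 32 min, regular 37 h 30 min.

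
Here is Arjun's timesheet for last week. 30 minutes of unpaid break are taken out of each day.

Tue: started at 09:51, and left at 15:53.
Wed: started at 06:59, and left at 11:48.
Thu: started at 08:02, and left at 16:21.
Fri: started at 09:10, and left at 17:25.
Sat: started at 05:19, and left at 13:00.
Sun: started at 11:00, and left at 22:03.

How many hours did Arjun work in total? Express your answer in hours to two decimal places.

43.15 hours

Tue: 09:51–15:53 = 6 h 2 min; less 30 min break → 5 h 32 min
Wed: 06:59–11:48 = 4 h 49 min; less 30 min break → 4 h 19 min
Thu: 08:02–16:21 = 8 h 19 min; less 30 min break → 7 h 49 min
Fri: 09:10–17:25 = 8 h 15 min; less 30 min break → 7 h 45 min
Sat: 05:19–13:00 = 7 h 41 min; less 30 min break → 7 h 11 min
Sun: 11:00–22:03 = 11 h 3 min; less 30 min break → 10 h 33 min
Total: 5 h 32 min + 4 h 19 min + 7 h 49 min + 7 h 45 min + 7 h 11 min + 10 h 33 min = 43 h 9 min.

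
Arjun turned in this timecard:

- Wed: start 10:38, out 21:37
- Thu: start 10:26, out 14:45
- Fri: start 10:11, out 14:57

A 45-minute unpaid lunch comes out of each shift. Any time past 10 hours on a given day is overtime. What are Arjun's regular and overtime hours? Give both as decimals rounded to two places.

Regular 17.58 hours, overtime 0.23 hours

Wed: 10:38–21:37 = 10 h 59 min; less 45 min break → 10 h 14 min
Thu: 10:26–14:45 = 4 h 19 min; less 45 min break → 3 h 34 min
Fri: 10:11–14:57 = 4 h 46 min; less 45 min break → 4 h 1 min
Wed reg 10 h 0 min / OT 0 h 14 min; Thu reg 3 h 34 min / OT 0 h 0 min; Fri reg 4 h 1 min / OT 0 h 0 min.
Totals: regular 17 h 35 min, overtime 0 h 14 min.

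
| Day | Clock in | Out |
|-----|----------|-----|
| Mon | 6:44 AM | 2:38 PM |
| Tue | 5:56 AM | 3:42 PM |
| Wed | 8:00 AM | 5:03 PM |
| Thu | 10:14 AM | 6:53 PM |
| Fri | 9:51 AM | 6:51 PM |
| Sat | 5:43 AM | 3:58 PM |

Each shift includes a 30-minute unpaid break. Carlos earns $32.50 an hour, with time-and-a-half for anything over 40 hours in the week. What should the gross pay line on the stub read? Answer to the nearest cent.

Mon: 6:44 AM–2:38 PM = 7 h 54 min; less 30 min break → 7 h 24 min
Tue: 5:56 AM–3:42 PM = 9 h 46 min; less 30 min break → 9 h 16 min
Wed: 8:00 AM–5:03 PM = 9 h 3 min; less 30 min break → 8 h 33 min
Thu: 10:14 AM–6:53 PM = 8 h 39 min; less 30 min break → 8 h 9 min
Fri: 9:51 AM–6:51 PM = 9 h 0 min; less 30 min break → 8 h 30 min
Sat: 5:43 AM–3:58 PM = 10 h 15 min; less 30 min break → 9 h 45 min
Total worked: 51 h 37 min = 3097 min.
Regular 40 h 0 min = 2400 min at $32.50/h; overtime 11 h 37 min = 697 min at $48.75/h.
Pay = (2400 × $32.50 + 697 × $48.75) ÷ 60 = $1866.31.

$1866.31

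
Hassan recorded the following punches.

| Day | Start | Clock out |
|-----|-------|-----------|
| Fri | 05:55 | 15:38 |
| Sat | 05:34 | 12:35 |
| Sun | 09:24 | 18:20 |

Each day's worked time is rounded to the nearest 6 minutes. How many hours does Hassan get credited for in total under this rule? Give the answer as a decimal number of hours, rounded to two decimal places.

25.60 hours

Fri: 05:55–15:38 = 9 h 43 min → rounds to 9 h 42 min
Sat: 05:34–12:35 = 7 h 1 min → rounds to 7 h 0 min
Sun: 09:24–18:20 = 8 h 56 min → rounds to 8 h 54 min
Total credited: 25 h 36 min.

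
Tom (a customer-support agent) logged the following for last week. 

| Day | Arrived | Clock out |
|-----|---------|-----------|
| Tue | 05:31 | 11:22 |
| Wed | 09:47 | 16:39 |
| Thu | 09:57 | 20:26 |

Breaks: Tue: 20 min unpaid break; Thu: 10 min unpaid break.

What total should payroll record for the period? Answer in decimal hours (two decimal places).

22.70 hours

Tue: 05:31–11:22 = 5 h 51 min; less 20 min break → 5 h 31 min
Wed: 09:47–16:39 = 6 h 52 min
Thu: 09:57–20:26 = 10 h 29 min; less 10 min break → 10 h 19 min
Total: 5 h 31 min + 6 h 52 min + 10 h 19 min = 22 h 42 min.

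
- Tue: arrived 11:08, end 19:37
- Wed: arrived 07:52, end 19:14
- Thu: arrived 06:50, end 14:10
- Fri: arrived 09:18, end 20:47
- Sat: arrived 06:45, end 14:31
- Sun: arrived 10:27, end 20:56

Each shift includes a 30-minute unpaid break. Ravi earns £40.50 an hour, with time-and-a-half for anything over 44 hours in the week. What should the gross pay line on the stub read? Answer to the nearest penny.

£2384.44

Tue: 11:08–19:37 = 8 h 29 min; less 30 min break → 7 h 59 min
Wed: 07:52–19:14 = 11 h 22 min; less 30 min break → 10 h 52 min
Thu: 06:50–14:10 = 7 h 20 min; less 30 min break → 6 h 50 min
Fri: 09:18–20:47 = 11 h 29 min; less 30 min break → 10 h 59 min
Sat: 06:45–14:31 = 7 h 46 min; less 30 min break → 7 h 16 min
Sun: 10:27–20:56 = 10 h 29 min; less 30 min break → 9 h 59 min
Total worked: 53 h 55 min = 3235 min.
Regular 44 h 0 min = 2640 min at £40.50/h; overtime 9 h 55 min = 595 min at £60.75/h.
Pay = (2640 × £40.50 + 595 × £60.75) ÷ 60 = £2384.44.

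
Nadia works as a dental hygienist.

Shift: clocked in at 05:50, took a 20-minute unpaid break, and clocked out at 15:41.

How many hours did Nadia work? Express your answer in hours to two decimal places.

9.52 hours

Shift: 05:50–15:41 = 9 h 51 min; less 20 min break → 9 h 31 min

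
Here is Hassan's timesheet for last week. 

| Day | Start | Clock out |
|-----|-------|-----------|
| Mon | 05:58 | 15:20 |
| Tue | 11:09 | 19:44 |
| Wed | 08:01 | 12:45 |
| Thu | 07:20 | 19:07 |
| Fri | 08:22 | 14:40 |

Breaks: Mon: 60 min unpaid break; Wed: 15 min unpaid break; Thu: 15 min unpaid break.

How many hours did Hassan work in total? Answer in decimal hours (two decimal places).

Mon: 05:58–15:20 = 9 h 22 min; less 60 min break → 8 h 22 min
Tue: 11:09–19:44 = 8 h 35 min
Wed: 08:01–12:45 = 4 h 44 min; less 15 min break → 4 h 29 min
Thu: 07:20–19:07 = 11 h 47 min; less 15 min break → 11 h 32 min
Fri: 08:22–14:40 = 6 h 18 min
Total: 8 h 22 min + 8 h 35 min + 4 h 29 min + 11 h 32 min + 6 h 18 min = 39 h 16 min.

39.27 hours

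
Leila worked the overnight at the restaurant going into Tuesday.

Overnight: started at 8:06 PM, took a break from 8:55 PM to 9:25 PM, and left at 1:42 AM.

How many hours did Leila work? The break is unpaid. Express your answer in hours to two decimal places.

Overnight: 8:06 PM → midnight = 3 h 54 min; midnight → 1:42 AM = 1 h 42 min; span 5 h 36 min; less 30 min break → 5 h 6 min

5.10 hours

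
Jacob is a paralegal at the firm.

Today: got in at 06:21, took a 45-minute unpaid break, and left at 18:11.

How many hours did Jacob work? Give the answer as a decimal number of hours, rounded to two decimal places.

11.08 hours

Today: 06:21–18:11 = 11 h 50 min; less 45 min break → 11 h 5 min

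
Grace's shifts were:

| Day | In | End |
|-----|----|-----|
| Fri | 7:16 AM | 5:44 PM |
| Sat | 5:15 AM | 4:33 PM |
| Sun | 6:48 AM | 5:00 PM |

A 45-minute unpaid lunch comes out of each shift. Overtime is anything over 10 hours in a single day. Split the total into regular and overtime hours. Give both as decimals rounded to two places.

Fri: 7:16 AM–5:44 PM = 10 h 28 min; less 45 min break → 9 h 43 min
Sat: 5:15 AM–4:33 PM = 11 h 18 min; less 45 min break → 10 h 33 min
Sun: 6:48 AM–5:00 PM = 10 h 12 min; less 45 min break → 9 h 27 min
Fri reg 9 h 43 min / OT 0 h 0 min; Sat reg 10 h 0 min / OT 0 h 33 min; Sun reg 9 h 27 min / OT 0 h 0 min.
Totals: regular 29 h 10 min, overtime 0 h 33 min.

Regular 29.17 hours, overtime 0.55 hours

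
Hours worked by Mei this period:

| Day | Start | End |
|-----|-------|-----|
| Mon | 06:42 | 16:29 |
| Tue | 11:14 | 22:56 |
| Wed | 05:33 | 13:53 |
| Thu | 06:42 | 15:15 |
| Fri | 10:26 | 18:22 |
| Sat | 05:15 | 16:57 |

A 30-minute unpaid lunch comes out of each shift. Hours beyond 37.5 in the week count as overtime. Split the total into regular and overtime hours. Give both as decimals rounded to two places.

Mon: 06:42–16:29 = 9 h 47 min; less 30 min break → 9 h 17 min
Tue: 11:14–22:56 = 11 h 42 min; less 30 min break → 11 h 12 min
Wed: 05:33–13:53 = 8 h 20 min; less 30 min break → 7 h 50 min
Thu: 06:42–15:15 = 8 h 33 min; less 30 min break → 8 h 3 min
Fri: 10:26–18:22 = 7 h 56 min; less 30 min break → 7 h 26 min
Sat: 05:15–16:57 = 11 h 42 min; less 30 min break → 11 h 12 min
Total worked: 55 h 0 min = 55.00 h.
Threshold 37.5 h → overtime 17 h 30 min, regular 37 h 30 min.

Regular 37.50 hours, overtime 17.50 hours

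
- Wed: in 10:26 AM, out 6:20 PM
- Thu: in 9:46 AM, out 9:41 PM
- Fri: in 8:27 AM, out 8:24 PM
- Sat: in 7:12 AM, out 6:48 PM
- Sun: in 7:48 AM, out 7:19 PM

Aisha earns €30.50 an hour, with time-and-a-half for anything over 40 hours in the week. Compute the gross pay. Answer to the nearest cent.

€1900.91

Wed: 10:26 AM–6:20 PM = 7 h 54 min
Thu: 9:46 AM–9:41 PM = 11 h 55 min
Fri: 8:27 AM–8:24 PM = 11 h 57 min
Sat: 7:12 AM–6:48 PM = 11 h 36 min
Sun: 7:48 AM–7:19 PM = 11 h 31 min
Total worked: 54 h 53 min = 3293 min.
Regular 40 h 0 min = 2400 min at €30.50/h; overtime 14 h 53 min = 893 min at €45.75/h.
Pay = (2400 × €30.50 + 893 × €45.75) ÷ 60 = €1900.91.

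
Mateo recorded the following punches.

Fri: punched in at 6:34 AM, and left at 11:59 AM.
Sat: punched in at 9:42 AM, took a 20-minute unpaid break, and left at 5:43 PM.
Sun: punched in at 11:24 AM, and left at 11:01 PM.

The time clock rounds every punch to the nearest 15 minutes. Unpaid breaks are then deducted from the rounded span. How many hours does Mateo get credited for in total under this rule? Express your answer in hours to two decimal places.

24.67 hours

Fri: in 6:34 AM→6:30 AM, out 11:59 AM→12:00 PM; 5 h 30 min
Sat: in 9:42 AM→9:45 AM, out 5:43 PM→5:45 PM; 8 h 0 min − 20 min = 7 h 40 min
Sun: in 11:24 AM→11:30 AM, out 11:01 PM→11:00 PM; 11 h 30 min
Total credited: 24 h 40 min.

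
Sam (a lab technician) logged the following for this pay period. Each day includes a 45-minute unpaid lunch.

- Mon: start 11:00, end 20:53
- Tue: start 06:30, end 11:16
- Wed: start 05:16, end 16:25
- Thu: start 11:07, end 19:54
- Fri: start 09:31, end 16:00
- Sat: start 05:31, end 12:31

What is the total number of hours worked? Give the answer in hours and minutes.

43 h 34 min

Mon: 11:00–20:53 = 9 h 53 min; less 45 min break → 9 h 8 min
Tue: 06:30–11:16 = 4 h 46 min; less 45 min break → 4 h 1 min
Wed: 05:16–16:25 = 11 h 9 min; less 45 min break → 10 h 24 min
Thu: 11:07–19:54 = 8 h 47 min; less 45 min break → 8 h 2 min
Fri: 09:31–16:00 = 6 h 29 min; less 45 min break → 5 h 44 min
Sat: 05:31–12:31 = 7 h 0 min; less 45 min break → 6 h 15 min
Total: 9 h 8 min + 4 h 1 min + 10 h 24 min + 8 h 2 min + 5 h 44 min + 6 h 15 min = 43 h 34 min.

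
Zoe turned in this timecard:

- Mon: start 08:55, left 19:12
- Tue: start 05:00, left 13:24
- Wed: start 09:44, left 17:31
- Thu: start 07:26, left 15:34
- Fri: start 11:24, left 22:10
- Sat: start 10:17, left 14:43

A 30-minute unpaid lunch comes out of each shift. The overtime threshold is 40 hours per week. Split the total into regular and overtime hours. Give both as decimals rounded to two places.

Regular 40.00 hours, overtime 6.80 hours

Mon: 08:55–19:12 = 10 h 17 min; less 30 min break → 9 h 47 min
Tue: 05:00–13:24 = 8 h 24 min; less 30 min break → 7 h 54 min
Wed: 09:44–17:31 = 7 h 47 min; less 30 min break → 7 h 17 min
Thu: 07:26–15:34 = 8 h 8 min; less 30 min break → 7 h 38 min
Fri: 11:24–22:10 = 10 h 46 min; less 30 min break → 10 h 16 min
Sat: 10:17–14:43 = 4 h 26 min; less 30 min break → 3 h 56 min
Total worked: 46 h 48 min = 46.80 h.
Threshold 40 h → overtime 6 h 48 min, regular 40 h 0 min.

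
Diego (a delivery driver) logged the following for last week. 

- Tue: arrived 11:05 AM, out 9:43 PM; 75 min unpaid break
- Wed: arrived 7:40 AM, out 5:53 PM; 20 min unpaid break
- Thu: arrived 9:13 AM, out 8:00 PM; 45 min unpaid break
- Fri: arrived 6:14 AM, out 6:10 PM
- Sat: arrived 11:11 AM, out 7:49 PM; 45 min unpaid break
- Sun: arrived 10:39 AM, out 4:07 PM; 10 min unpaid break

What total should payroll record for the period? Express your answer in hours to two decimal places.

Tue: 11:05 AM–9:43 PM = 10 h 38 min; less 75 min break → 9 h 23 min
Wed: 7:40 AM–5:53 PM = 10 h 13 min; less 20 min break → 9 h 53 min
Thu: 9:13 AM–8:00 PM = 10 h 47 min; less 45 min break → 10 h 2 min
Fri: 6:14 AM–6:10 PM = 11 h 56 min
Sat: 11:11 AM–7:49 PM = 8 h 38 min; less 45 min break → 7 h 53 min
Sun: 10:39 AM–4:07 PM = 5 h 28 min; less 10 min break → 5 h 18 min
Total: 9 h 23 min + 9 h 53 min + 10 h 2 min + 11 h 56 min + 7 h 53 min + 5 h 18 min = 54 h 25 min.

54.42 hours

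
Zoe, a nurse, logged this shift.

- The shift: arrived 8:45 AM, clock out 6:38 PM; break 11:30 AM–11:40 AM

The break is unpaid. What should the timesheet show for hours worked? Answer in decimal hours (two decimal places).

9.72 hours

The shift: 8:45 AM–6:38 PM = 9 h 53 min; less 10 min break → 9 h 43 min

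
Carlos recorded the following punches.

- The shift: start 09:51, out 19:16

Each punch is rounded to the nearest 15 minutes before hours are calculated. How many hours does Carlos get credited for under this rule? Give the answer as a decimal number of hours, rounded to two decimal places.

9.50 hours

The shift: in 09:51→09:45, out 19:16→19:15; 9 h 30 min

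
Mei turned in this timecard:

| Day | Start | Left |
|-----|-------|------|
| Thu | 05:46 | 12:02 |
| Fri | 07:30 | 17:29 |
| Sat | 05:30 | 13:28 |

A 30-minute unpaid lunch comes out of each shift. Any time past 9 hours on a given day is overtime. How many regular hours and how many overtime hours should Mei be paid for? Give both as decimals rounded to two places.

Thu: 05:46–12:02 = 6 h 16 min; less 30 min break → 5 h 46 min
Fri: 07:30–17:29 = 9 h 59 min; less 30 min break → 9 h 29 min
Sat: 05:30–13:28 = 7 h 58 min; less 30 min break → 7 h 28 min
Thu reg 5 h 46 min / OT 0 h 0 min; Fri reg 9 h 0 min / OT 0 h 29 min; Sat reg 7 h 28 min / OT 0 h 0 min.
Totals: regular 22 h 14 min, overtime 0 h 29 min.

Regular 22.23 hours, overtime 0.48 hours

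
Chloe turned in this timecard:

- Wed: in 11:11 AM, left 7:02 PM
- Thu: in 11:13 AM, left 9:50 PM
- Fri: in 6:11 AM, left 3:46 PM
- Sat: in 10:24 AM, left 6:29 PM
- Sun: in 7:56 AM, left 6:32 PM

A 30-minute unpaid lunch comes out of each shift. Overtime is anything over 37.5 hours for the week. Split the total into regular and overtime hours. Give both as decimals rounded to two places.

Regular 37.50 hours, overtime 6.73 hours

Wed: 11:11 AM–7:02 PM = 7 h 51 min; less 30 min break → 7 h 21 min
Thu: 11:13 AM–9:50 PM = 10 h 37 min; less 30 min break → 10 h 7 min
Fri: 6:11 AM–3:46 PM = 9 h 35 min; less 30 min break → 9 h 5 min
Sat: 10:24 AM–6:29 PM = 8 h 5 min; less 30 min break → 7 h 35 min
Sun: 7:56 AM–6:32 PM = 10 h 36 min; less 30 min break → 10 h 6 min
Total worked: 44 h 14 min = 44.23 h.
Threshold 37.5 h → overtime 6 h 44 min, regular 37 h 30 min.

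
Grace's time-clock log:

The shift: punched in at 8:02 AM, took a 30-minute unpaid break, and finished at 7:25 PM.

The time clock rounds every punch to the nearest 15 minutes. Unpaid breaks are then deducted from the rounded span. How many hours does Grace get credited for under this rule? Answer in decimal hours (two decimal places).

The shift: in 8:02 AM→8:00 AM, out 7:25 PM→7:30 PM; 11 h 30 min − 30 min = 11 h 0 min

11.00 hours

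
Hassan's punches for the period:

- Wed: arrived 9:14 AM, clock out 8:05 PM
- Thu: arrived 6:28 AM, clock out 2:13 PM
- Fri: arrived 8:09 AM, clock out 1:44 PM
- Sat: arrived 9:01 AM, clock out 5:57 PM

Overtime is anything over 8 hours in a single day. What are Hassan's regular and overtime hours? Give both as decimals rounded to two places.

Wed: 9:14 AM–8:05 PM = 10 h 51 min
Thu: 6:28 AM–2:13 PM = 7 h 45 min
Fri: 8:09 AM–1:44 PM = 5 h 35 min
Sat: 9:01 AM–5:57 PM = 8 h 56 min
Wed reg 8 h 0 min / OT 2 h 51 min; Thu reg 7 h 45 min / OT 0 h 0 min; Fri reg 5 h 35 min / OT 0 h 0 min; Sat reg 8 h 0 min / OT 0 h 56 min.
Totals: regular 29 h 20 min, overtime 3 h 47 min.

Regular 29.33 hours, overtime 3.78 hours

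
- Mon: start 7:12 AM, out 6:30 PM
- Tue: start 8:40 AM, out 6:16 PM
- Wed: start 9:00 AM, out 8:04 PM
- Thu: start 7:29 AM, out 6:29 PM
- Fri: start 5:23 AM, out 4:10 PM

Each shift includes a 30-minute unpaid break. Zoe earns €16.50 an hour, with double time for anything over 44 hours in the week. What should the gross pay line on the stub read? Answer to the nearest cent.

Mon: 7:12 AM–6:30 PM = 11 h 18 min; less 30 min break → 10 h 48 min
Tue: 8:40 AM–6:16 PM = 9 h 36 min; less 30 min break → 9 h 6 min
Wed: 9:00 AM–8:04 PM = 11 h 4 min; less 30 min break → 10 h 34 min
Thu: 7:29 AM–6:29 PM = 11 h 0 min; less 30 min break → 10 h 30 min
Fri: 5:23 AM–4:10 PM = 10 h 47 min; less 30 min break → 10 h 17 min
Total worked: 51 h 15 min = 3075 min.
Regular 44 h 0 min = 2640 min at €16.50/h; overtime 7 h 15 min = 435 min at €33.00/h.
Pay = (2640 × €16.50 + 435 × €33.00) ÷ 60 = €965.25.

€965.25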